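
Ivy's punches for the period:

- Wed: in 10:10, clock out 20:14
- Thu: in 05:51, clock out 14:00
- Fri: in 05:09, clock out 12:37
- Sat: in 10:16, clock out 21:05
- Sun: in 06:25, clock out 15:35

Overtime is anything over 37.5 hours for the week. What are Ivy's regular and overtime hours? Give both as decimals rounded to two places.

Wed: 10:10–20:14 = 10 h 4 min
Thu: 05:51–14:00 = 8 h 9 min
Fri: 05:09–12:37 = 7 h 28 min
Sat: 10:16–21:05 = 10 h 49 min
Sun: 06:25–15:35 = 9 h 10 min
Total worked: 45 h 40 min = 45.67 h.
Threshold 37.5 h → overtime 8 h 10 min, regular 37 h 30 min.

Regular 37.50 hours, overtime 8.17 hours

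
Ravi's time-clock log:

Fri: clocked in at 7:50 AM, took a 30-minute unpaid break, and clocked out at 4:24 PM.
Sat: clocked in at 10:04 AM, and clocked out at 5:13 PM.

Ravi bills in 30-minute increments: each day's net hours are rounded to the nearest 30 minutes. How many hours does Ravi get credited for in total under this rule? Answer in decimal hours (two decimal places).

15.00 hours

Fri: 7:50 AM–4:24 PM = 8 h 34 min − 30 min = 8 h 4 min → rounds to 8 h 0 min
Sat: 10:04 AM–5:13 PM = 7 h 9 min → rounds to 7 h 0 min
Total credited: 15 h 0 min.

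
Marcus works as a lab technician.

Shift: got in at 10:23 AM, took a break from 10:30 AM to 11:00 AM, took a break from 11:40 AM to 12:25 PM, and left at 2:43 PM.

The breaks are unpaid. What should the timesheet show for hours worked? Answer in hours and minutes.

3 h 5 min

Shift: 10:23 AM–2:43 PM = 4 h 20 min; less 75 min break → 3 h 5 min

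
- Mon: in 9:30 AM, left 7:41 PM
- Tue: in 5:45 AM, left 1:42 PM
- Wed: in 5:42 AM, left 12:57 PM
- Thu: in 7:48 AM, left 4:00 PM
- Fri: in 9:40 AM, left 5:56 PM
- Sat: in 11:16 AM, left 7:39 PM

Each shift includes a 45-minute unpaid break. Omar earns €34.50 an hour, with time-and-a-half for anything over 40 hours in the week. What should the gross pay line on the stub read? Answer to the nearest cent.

Mon: 9:30 AM–7:41 PM = 10 h 11 min; less 45 min break → 9 h 26 min
Tue: 5:45 AM–1:42 PM = 7 h 57 min; less 45 min break → 7 h 12 min
Wed: 5:42 AM–12:57 PM = 7 h 15 min; less 45 min break → 6 h 30 min
Thu: 7:48 AM–4:00 PM = 8 h 12 min; less 45 min break → 7 h 27 min
Fri: 9:40 AM–5:56 PM = 8 h 16 min; less 45 min break → 7 h 31 min
Sat: 11:16 AM–7:39 PM = 8 h 23 min; less 45 min break → 7 h 38 min
Total worked: 45 h 44 min = 2744 min.
Regular 40 h 0 min = 2400 min at €34.50/h; overtime 5 h 44 min = 344 min at €51.75/h.
Pay = (2400 × €34.50 + 344 × €51.75) ÷ 60 = €1676.70.

€1676.70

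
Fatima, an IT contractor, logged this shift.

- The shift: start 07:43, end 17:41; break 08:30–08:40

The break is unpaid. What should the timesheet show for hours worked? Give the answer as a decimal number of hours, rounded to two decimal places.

The shift: 07:43–17:41 = 9 h 58 min; less 10 min break → 9 h 48 min

9.80 hours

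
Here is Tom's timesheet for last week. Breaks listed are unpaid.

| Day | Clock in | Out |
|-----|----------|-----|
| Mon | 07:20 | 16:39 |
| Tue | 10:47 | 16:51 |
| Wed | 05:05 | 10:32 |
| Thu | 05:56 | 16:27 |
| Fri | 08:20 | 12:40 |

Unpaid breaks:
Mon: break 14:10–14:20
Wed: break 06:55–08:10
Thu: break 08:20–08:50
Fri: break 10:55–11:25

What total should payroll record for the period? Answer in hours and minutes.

33 h 16 min

Mon: 07:20–16:39 = 9 h 19 min; less 10 min break → 9 h 9 min
Tue: 10:47–16:51 = 6 h 4 min
Wed: 05:05–10:32 = 5 h 27 min; less 75 min break → 4 h 12 min
Thu: 05:56–16:27 = 10 h 31 min; less 30 min break → 10 h 1 min
Fri: 08:20–12:40 = 4 h 20 min; less 30 min break → 3 h 50 min
Total: 9 h 9 min + 6 h 4 min + 4 h 12 min + 10 h 1 min + 3 h 50 min = 33 h 16 min.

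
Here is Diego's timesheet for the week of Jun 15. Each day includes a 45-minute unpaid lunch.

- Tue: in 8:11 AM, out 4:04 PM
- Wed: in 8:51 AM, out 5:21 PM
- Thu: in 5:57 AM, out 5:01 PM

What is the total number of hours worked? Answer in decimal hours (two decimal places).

25.20 hours

Tue: 8:11 AM–4:04 PM = 7 h 53 min; less 45 min break → 7 h 8 min
Wed: 8:51 AM–5:21 PM = 8 h 30 min; less 45 min break → 7 h 45 min
Thu: 5:57 AM–5:01 PM = 11 h 4 min; less 45 min break → 10 h 19 min
Total: 7 h 8 min + 7 h 45 min + 10 h 19 min = 25 h 12 min.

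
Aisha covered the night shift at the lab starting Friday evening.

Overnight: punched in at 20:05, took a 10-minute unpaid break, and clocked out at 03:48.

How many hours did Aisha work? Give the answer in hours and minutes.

7 h 33 min

Overnight: 20:05 → midnight = 3 h 55 min; midnight → 03:48 = 3 h 48 min; span 7 h 43 min; less 10 min break → 7 h 33 min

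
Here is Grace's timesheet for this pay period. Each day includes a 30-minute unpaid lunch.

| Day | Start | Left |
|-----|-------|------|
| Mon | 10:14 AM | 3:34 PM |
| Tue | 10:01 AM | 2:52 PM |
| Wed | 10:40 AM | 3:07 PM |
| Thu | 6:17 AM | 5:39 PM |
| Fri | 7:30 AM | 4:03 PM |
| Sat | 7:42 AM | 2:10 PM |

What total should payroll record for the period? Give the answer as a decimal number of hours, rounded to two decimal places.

Mon: 10:14 AM–3:34 PM = 5 h 20 min; less 30 min break → 4 h 50 min
Tue: 10:01 AM–2:52 PM = 4 h 51 min; less 30 min break → 4 h 21 min
Wed: 10:40 AM–3:07 PM = 4 h 27 min; less 30 min break → 3 h 57 min
Thu: 6:17 AM–5:39 PM = 11 h 22 min; less 30 min break → 10 h 52 min
Fri: 7:30 AM–4:03 PM = 8 h 33 min; less 30 min break → 8 h 3 min
Sat: 7:42 AM–2:10 PM = 6 h 28 min; less 30 min break → 5 h 58 min
Total: 4 h 50 min + 4 h 21 min + 3 h 57 min + 10 h 52 min + 8 h 3 min + 5 h 58 min = 38 h 1 min.

38.02 hours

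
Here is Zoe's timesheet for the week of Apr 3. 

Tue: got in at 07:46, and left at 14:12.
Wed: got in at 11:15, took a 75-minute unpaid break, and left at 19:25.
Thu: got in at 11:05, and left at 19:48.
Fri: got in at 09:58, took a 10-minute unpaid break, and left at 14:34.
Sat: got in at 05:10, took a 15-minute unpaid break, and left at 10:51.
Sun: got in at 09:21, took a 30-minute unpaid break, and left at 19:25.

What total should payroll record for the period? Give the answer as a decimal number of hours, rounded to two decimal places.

41.50 hours

Tue: 07:46–14:12 = 6 h 26 min
Wed: 11:15–19:25 = 8 h 10 min; less 75 min break → 6 h 55 min
Thu: 11:05–19:48 = 8 h 43 min
Fri: 09:58–14:34 = 4 h 36 min; less 10 min break → 4 h 26 min
Sat: 05:10–10:51 = 5 h 41 min; less 15 min break → 5 h 26 min
Sun: 09:21–19:25 = 10 h 4 min; less 30 min break → 9 h 34 min
Total: 6 h 26 min + 6 h 55 min + 8 h 43 min + 4 h 26 min + 5 h 26 min + 9 h 34 min = 41 h 30 min.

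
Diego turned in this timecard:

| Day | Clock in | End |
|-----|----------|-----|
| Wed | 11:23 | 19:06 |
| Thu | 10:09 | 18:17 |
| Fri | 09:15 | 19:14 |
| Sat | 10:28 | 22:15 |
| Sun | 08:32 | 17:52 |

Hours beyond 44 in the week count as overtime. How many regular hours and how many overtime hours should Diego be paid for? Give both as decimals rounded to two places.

Regular 44.00 hours, overtime 2.95 hours

Wed: 11:23–19:06 = 7 h 43 min
Thu: 10:09–18:17 = 8 h 8 min
Fri: 09:15–19:14 = 9 h 59 min
Sat: 10:28–22:15 = 11 h 47 min
Sun: 08:32–17:52 = 9 h 20 min
Total worked: 46 h 57 min = 46.95 h.
Threshold 44 h → overtime 2 h 57 min, regular 44 h 0 min.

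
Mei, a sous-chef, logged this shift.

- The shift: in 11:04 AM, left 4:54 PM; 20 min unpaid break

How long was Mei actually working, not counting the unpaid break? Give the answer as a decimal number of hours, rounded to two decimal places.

5.50 hours

The shift: 11:04 AM–4:54 PM = 5 h 50 min; less 20 min break → 5 h 30 min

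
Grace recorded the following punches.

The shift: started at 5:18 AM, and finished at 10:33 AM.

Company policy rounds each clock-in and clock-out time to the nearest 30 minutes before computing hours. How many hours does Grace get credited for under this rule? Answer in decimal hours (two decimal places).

5.00 hours

The shift: in 5:18 AM→5:30 AM, out 10:33 AM→10:30 AM; 5 h 0 min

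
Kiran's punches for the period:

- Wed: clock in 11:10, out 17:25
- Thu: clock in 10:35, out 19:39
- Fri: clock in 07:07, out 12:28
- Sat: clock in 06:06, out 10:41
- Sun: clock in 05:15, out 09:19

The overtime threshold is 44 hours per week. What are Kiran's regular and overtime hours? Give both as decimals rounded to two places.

Regular 29.32 hours, overtime 0.00 hours

Wed: 11:10–17:25 = 6 h 15 min
Thu: 10:35–19:39 = 9 h 4 min
Fri: 07:07–12:28 = 5 h 21 min
Sat: 06:06–10:41 = 4 h 35 min
Sun: 05:15–09:19 = 4 h 4 min
Total worked: 29 h 19 min = 29.32 h.
Threshold 44 h → overtime 0 h 0 min, regular 29 h 19 min.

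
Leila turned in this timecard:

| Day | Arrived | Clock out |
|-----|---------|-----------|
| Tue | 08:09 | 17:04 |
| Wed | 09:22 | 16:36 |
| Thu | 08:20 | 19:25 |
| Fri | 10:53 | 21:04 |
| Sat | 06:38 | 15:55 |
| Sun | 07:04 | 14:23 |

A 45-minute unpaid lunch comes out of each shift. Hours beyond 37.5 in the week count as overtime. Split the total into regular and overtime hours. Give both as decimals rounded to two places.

Tue: 08:09–17:04 = 8 h 55 min; less 45 min break → 8 h 10 min
Wed: 09:22–16:36 = 7 h 14 min; less 45 min break → 6 h 29 min
Thu: 08:20–19:25 = 11 h 5 min; less 45 min break → 10 h 20 min
Fri: 10:53–21:04 = 10 h 11 min; less 45 min break → 9 h 26 min
Sat: 06:38–15:55 = 9 h 17 min; less 45 min break → 8 h 32 min
Sun: 07:04–14:23 = 7 h 19 min; less 45 min break → 6 h 34 min
Total worked: 49 h 31 min = 49.52 h.
Threshold 37.5 h → overtime 12 h 1 min, regular 37 h 30 min.

Regular 37.50 hours, overtime 12.02 hours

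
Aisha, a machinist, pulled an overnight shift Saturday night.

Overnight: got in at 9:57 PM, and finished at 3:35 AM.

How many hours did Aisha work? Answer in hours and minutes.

5 h 38 min

Overnight: 9:57 PM → midnight = 2 h 3 min; midnight → 3:35 AM = 3 h 35 min; span 5 h 38 min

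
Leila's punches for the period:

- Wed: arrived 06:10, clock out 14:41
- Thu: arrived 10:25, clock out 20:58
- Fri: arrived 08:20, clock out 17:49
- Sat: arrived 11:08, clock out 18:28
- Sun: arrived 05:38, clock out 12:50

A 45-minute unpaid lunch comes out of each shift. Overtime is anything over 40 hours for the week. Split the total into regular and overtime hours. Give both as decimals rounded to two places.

Wed: 06:10–14:41 = 8 h 31 min; less 45 min break → 7 h 46 min
Thu: 10:25–20:58 = 10 h 33 min; less 45 min break → 9 h 48 min
Fri: 08:20–17:49 = 9 h 29 min; less 45 min break → 8 h 44 min
Sat: 11:08–18:28 = 7 h 20 min; less 45 min break → 6 h 35 min
Sun: 05:38–12:50 = 7 h 12 min; less 45 min break → 6 h 27 min
Total worked: 39 h 20 min = 39.33 h.
Threshold 40 h → overtime 0 h 0 min, regular 39 h 20 min.

Regular 39.33 hours, overtime 0.00 hours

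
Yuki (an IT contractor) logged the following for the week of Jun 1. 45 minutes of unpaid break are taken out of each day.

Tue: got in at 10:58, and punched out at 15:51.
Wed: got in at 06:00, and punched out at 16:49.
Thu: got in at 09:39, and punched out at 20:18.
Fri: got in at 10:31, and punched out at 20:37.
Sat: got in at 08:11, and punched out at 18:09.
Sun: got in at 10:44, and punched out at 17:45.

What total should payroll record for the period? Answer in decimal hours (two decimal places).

Tue: 10:58–15:51 = 4 h 53 min; less 45 min break → 4 h 8 min
Wed: 06:00–16:49 = 10 h 49 min; less 45 min break → 10 h 4 min
Thu: 09:39–20:18 = 10 h 39 min; less 45 min break → 9 h 54 min
Fri: 10:31–20:37 = 10 h 6 min; less 45 min break → 9 h 21 min
Sat: 08:11–18:09 = 9 h 58 min; less 45 min break → 9 h 13 min
Sun: 10:44–17:45 = 7 h 1 min; less 45 min break → 6 h 16 min
Total: 4 h 8 min + 10 h 4 min + 9 h 54 min + 9 h 21 min + 9 h 13 min + 6 h 16 min = 48 h 56 min.

48.93 hours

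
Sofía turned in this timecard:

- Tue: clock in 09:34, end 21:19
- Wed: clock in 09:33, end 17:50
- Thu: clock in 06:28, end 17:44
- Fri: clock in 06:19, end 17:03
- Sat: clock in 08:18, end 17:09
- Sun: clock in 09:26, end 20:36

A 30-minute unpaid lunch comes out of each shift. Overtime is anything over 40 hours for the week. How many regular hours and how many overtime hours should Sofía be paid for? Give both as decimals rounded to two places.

Regular 40.00 hours, overtime 19.05 hours

Tue: 09:34–21:19 = 11 h 45 min; less 30 min break → 11 h 15 min
Wed: 09:33–17:50 = 8 h 17 min; less 30 min break → 7 h 47 min
Thu: 06:28–17:44 = 11 h 16 min; less 30 min break → 10 h 46 min
Fri: 06:19–17:03 = 10 h 44 min; less 30 min break → 10 h 14 min
Sat: 08:18–17:09 = 8 h 51 min; less 30 min break → 8 h 21 min
Sun: 09:26–20:36 = 11 h 10 min; less 30 min break → 10 h 40 min
Total worked: 59 h 3 min = 59.05 h.
Threshold 40 h → overtime 19 h 3 min, regular 40 h 0 min.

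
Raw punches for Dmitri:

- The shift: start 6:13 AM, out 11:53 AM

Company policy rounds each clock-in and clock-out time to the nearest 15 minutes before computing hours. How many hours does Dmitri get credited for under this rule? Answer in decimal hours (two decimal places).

5.75 hours

The shift: in 6:13 AM→6:15 AM, out 11:53 AM→12:00 PM; 5 h 45 min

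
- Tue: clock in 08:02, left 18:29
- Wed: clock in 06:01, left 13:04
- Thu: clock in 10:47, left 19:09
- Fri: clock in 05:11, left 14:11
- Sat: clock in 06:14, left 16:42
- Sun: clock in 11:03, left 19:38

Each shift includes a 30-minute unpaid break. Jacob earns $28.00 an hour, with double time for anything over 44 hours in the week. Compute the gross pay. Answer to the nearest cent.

$1619.33

Tue: 08:02–18:29 = 10 h 27 min; less 30 min break → 9 h 57 min
Wed: 06:01–13:04 = 7 h 3 min; less 30 min break → 6 h 33 min
Thu: 10:47–19:09 = 8 h 22 min; less 30 min break → 7 h 52 min
Fri: 05:11–14:11 = 9 h 0 min; less 30 min break → 8 h 30 min
Sat: 06:14–16:42 = 10 h 28 min; less 30 min break → 9 h 58 min
Sun: 11:03–19:38 = 8 h 35 min; less 30 min break → 8 h 5 min
Total worked: 50 h 55 min = 3055 min.
Regular 44 h 0 min = 2640 min at $28.00/h; overtime 6 h 55 min = 415 min at $56.00/h.
Pay = (2640 × $28.00 + 415 × $56.00) ÷ 60 = $1619.33.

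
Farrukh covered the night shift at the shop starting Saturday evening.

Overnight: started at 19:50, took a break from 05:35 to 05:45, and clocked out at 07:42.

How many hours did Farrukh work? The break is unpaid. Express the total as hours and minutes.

11 h 42 min

Overnight: 19:50 → midnight = 4 h 10 min; midnight → 07:42 = 7 h 42 min; span 11 h 52 min; less 10 min break → 11 h 42 min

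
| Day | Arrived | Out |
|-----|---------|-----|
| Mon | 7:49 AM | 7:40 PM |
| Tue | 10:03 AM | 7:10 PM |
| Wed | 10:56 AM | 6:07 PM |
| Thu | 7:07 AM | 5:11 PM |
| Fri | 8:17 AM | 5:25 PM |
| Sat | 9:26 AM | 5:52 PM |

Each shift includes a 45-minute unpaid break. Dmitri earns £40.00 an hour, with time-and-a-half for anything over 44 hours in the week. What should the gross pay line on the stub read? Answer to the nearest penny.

£2197.00

Mon: 7:49 AM–7:40 PM = 11 h 51 min; less 45 min break → 11 h 6 min
Tue: 10:03 AM–7:10 PM = 9 h 7 min; less 45 min break → 8 h 22 min
Wed: 10:56 AM–6:07 PM = 7 h 11 min; less 45 min break → 6 h 26 min
Thu: 7:07 AM–5:11 PM = 10 h 4 min; less 45 min break → 9 h 19 min
Fri: 8:17 AM–5:25 PM = 9 h 8 min; less 45 min break → 8 h 23 min
Sat: 9:26 AM–5:52 PM = 8 h 26 min; less 45 min break → 7 h 41 min
Total worked: 51 h 17 min = 3077 min.
Regular 44 h 0 min = 2640 min at £40.00/h; overtime 7 h 17 min = 437 min at £60.00/h.
Pay = (2640 × £40.00 + 437 × £60.00) ÷ 60 = £2197.00.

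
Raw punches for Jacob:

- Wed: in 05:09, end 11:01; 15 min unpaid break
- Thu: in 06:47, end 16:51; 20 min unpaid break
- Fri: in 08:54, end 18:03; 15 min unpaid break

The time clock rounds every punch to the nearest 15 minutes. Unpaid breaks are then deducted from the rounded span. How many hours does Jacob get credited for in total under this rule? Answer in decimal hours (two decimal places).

Wed: in 05:09→05:15, out 11:01→11:00; 5 h 45 min − 15 min = 5 h 30 min
Thu: in 06:47→06:45, out 16:51→16:45; 10 h 0 min − 20 min = 9 h 40 min
Fri: in 08:54→09:00, out 18:03→18:00; 9 h 0 min − 15 min = 8 h 45 min
Total credited: 23 h 55 min.

23.92 hours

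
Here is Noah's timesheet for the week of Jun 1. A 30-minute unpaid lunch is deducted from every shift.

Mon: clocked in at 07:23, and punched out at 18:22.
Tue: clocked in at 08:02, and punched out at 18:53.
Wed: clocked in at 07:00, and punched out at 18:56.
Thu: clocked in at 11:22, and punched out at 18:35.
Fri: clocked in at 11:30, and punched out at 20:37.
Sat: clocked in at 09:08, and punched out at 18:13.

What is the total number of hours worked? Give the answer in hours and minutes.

Mon: 07:23–18:22 = 10 h 59 min; less 30 min break → 10 h 29 min
Tue: 08:02–18:53 = 10 h 51 min; less 30 min break → 10 h 21 min
Wed: 07:00–18:56 = 11 h 56 min; less 30 min break → 11 h 26 min
Thu: 11:22–18:35 = 7 h 13 min; less 30 min break → 6 h 43 min
Fri: 11:30–20:37 = 9 h 7 min; less 30 min break → 8 h 37 min
Sat: 09:08–18:13 = 9 h 5 min; less 30 min break → 8 h 35 min
Total: 10 h 29 min + 10 h 21 min + 11 h 26 min + 6 h 43 min + 8 h 37 min + 8 h 35 min = 56 h 11 min.

56 h 11 min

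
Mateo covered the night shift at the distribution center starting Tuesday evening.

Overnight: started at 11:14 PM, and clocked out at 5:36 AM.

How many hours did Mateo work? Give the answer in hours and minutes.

6 h 22 min

Overnight: 11:14 PM → midnight = 0 h 46 min; midnight → 5:36 AM = 5 h 36 min; span 6 h 22 min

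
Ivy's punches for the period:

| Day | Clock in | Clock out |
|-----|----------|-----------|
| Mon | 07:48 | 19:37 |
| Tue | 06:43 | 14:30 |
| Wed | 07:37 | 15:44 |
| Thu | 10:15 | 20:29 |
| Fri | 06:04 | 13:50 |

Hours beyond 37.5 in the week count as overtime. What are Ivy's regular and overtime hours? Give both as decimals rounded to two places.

Regular 37.50 hours, overtime 8.22 hours

Mon: 07:48–19:37 = 11 h 49 min
Tue: 06:43–14:30 = 7 h 47 min
Wed: 07:37–15:44 = 8 h 7 min
Thu: 10:15–20:29 = 10 h 14 min
Fri: 06:04–13:50 = 7 h 46 min
Total worked: 45 h 43 min = 45.72 h.
Threshold 37.5 h → overtime 8 h 13 min, regular 37 h 30 min.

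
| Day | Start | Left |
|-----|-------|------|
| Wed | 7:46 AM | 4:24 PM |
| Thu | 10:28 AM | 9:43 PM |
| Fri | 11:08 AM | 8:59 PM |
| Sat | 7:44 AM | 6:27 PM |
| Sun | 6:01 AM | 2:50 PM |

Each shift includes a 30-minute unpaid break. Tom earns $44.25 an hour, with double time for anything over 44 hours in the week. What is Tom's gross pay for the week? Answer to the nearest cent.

$2191.85

Wed: 7:46 AM–4:24 PM = 8 h 38 min; less 30 min break → 8 h 8 min
Thu: 10:28 AM–9:43 PM = 11 h 15 min; less 30 min break → 10 h 45 min
Fri: 11:08 AM–8:59 PM = 9 h 51 min; less 30 min break → 9 h 21 min
Sat: 7:44 AM–6:27 PM = 10 h 43 min; less 30 min break → 10 h 13 min
Sun: 6:01 AM–2:50 PM = 8 h 49 min; less 30 min break → 8 h 19 min
Total worked: 46 h 46 min = 2806 min.
Regular 44 h 0 min = 2640 min at $44.25/h; overtime 2 h 46 min = 166 min at $88.50/h.
Pay = (2640 × $44.25 + 166 × $88.50) ÷ 60 = $2191.85.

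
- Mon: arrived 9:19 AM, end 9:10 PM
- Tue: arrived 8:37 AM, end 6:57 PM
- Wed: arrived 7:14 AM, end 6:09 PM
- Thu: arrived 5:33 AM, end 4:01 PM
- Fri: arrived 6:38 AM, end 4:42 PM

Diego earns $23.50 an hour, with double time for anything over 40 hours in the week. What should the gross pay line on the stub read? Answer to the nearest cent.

$1580.77

Mon: 9:19 AM–9:10 PM = 11 h 51 min
Tue: 8:37 AM–6:57 PM = 10 h 20 min
Wed: 7:14 AM–6:09 PM = 10 h 55 min
Thu: 5:33 AM–4:01 PM = 10 h 28 min
Fri: 6:38 AM–4:42 PM = 10 h 4 min
Total worked: 53 h 38 min = 3218 min.
Regular 40 h 0 min = 2400 min at $23.50/h; overtime 13 h 38 min = 818 min at $47.00/h.
Pay = (2400 × $23.50 + 818 × $47.00) ÷ 60 = $1580.77.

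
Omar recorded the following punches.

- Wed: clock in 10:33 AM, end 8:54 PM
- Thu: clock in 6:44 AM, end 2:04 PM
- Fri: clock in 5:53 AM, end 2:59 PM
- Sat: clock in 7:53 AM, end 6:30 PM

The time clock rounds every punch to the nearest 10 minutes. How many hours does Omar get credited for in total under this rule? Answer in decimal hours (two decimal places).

Wed: in 10:33 AM→10:30 AM, out 8:54 PM→8:50 PM; 10 h 20 min
Thu: in 6:44 AM→6:40 AM, out 2:04 PM→2:00 PM; 7 h 20 min
Fri: in 5:53 AM→5:50 AM, out 2:59 PM→3:00 PM; 9 h 10 min
Sat: in 7:53 AM→7:50 AM, out 6:30 PM→6:30 PM; 10 h 40 min
Total credited: 37 h 30 min.

37.50 hours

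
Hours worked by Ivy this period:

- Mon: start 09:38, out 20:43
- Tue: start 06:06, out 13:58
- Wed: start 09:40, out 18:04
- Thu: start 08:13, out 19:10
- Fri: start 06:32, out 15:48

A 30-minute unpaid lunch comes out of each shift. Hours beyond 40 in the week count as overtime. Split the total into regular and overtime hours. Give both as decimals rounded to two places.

Regular 40.00 hours, overtime 5.07 hours

Mon: 09:38–20:43 = 11 h 5 min; less 30 min break → 10 h 35 min
Tue: 06:06–13:58 = 7 h 52 min; less 30 min break → 7 h 22 min
Wed: 09:40–18:04 = 8 h 24 min; less 30 min break → 7 h 54 min
Thu: 08:13–19:10 = 10 h 57 min; less 30 min break → 10 h 27 min
Fri: 06:32–15:48 = 9 h 16 min; less 30 min break → 8 h 46 min
Total worked: 45 h 4 min = 45.07 h.
Threshold 40 h → overtime 5 h 4 min, regular 40 h 0 min.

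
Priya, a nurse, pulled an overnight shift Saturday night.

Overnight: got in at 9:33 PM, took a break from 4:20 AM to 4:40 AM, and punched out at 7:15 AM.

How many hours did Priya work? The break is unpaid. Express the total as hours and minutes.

9 h 22 min

Overnight: 9:33 PM → midnight = 2 h 27 min; midnight → 7:15 AM = 7 h 15 min; span 9 h 42 min; less 20 min break → 9 h 22 min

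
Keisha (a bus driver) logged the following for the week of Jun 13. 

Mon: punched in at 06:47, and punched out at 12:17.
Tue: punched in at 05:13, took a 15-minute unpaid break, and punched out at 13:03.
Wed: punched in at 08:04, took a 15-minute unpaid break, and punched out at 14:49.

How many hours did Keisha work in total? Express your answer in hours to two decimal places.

19.58 hours

Mon: 06:47–12:17 = 5 h 30 min
Tue: 05:13–13:03 = 7 h 50 min; less 15 min break → 7 h 35 min
Wed: 08:04–14:49 = 6 h 45 min; less 15 min break → 6 h 30 min
Total: 5 h 30 min + 7 h 35 min + 6 h 30 min = 19 h 35 min.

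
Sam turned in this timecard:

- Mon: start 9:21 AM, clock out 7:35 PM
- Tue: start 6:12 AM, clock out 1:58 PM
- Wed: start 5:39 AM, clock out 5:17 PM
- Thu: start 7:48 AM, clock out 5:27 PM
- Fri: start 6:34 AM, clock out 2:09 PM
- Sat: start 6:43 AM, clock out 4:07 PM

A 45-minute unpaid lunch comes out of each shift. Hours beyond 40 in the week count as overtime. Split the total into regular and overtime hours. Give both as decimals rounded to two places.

Regular 40.00 hours, overtime 11.77 hours

Mon: 9:21 AM–7:35 PM = 10 h 14 min; less 45 min break → 9 h 29 min
Tue: 6:12 AM–1:58 PM = 7 h 46 min; less 45 min break → 7 h 1 min
Wed: 5:39 AM–5:17 PM = 11 h 38 min; less 45 min break → 10 h 53 min
Thu: 7:48 AM–5:27 PM = 9 h 39 min; less 45 min break → 8 h 54 min
Fri: 6:34 AM–2:09 PM = 7 h 35 min; less 45 min break → 6 h 50 min
Sat: 6:43 AM–4:07 PM = 9 h 24 min; less 45 min break → 8 h 39 min
Total worked: 51 h 46 min = 51.77 h.
Threshold 40 h → overtime 11 h 46 min, regular 40 h 0 min.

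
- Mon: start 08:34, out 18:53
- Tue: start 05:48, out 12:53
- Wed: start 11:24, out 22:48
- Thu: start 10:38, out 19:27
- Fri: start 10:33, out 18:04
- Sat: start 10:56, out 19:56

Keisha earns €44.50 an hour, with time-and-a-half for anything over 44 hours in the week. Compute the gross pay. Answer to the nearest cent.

Mon: 08:34–18:53 = 10 h 19 min
Tue: 05:48–12:53 = 7 h 5 min
Wed: 11:24–22:48 = 11 h 24 min
Thu: 10:38–19:27 = 8 h 49 min
Fri: 10:33–18:04 = 7 h 31 min
Sat: 10:56–19:56 = 9 h 0 min
Total worked: 54 h 8 min = 3248 min.
Regular 44 h 0 min = 2640 min at €44.50/h; overtime 10 h 8 min = 608 min at €66.75/h.
Pay = (2640 × €44.50 + 608 × €66.75) ÷ 60 = €2634.40.

€2634.40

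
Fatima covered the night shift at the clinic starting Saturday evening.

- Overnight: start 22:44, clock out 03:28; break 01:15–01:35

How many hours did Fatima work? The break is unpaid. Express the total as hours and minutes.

Overnight: 22:44 → midnight = 1 h 16 min; midnight → 03:28 = 3 h 28 min; span 4 h 44 min; less 20 min break → 4 h 24 min

4 h 24 min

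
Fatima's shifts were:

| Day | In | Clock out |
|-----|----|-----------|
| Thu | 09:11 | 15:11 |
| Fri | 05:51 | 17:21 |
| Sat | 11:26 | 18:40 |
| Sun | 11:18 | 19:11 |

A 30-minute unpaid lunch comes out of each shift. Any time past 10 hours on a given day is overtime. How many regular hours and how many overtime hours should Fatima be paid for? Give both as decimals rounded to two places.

Thu: 09:11–15:11 = 6 h 0 min; less 30 min break → 5 h 30 min
Fri: 05:51–17:21 = 11 h 30 min; less 30 min break → 11 h 0 min
Sat: 11:26–18:40 = 7 h 14 min; less 30 min break → 6 h 44 min
Sun: 11:18–19:11 = 7 h 53 min; less 30 min break → 7 h 23 min
Thu reg 5 h 30 min / OT 0 h 0 min; Fri reg 10 h 0 min / OT 1 h 0 min; Sat reg 6 h 44 min / OT 0 h 0 min; Sun reg 7 h 23 min / OT 0 h 0 min.
Totals: regular 29 h 37 min, overtime 1 h 0 min.

Regular 29.62 hours, overtime 1.00 hours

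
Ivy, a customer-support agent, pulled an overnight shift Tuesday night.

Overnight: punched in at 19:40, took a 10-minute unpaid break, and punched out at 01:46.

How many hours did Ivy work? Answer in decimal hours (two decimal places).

5.93 hours

Overnight: 19:40 → midnight = 4 h 20 min; midnight → 01:46 = 1 h 46 min; span 6 h 6 min; less 10 min break → 5 h 56 min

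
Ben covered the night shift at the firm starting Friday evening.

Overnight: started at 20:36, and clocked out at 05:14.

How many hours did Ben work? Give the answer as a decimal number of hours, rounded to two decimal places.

Overnight: 20:36 → midnight = 3 h 24 min; midnight → 05:14 = 5 h 14 min; span 8 h 38 min

8.63 hours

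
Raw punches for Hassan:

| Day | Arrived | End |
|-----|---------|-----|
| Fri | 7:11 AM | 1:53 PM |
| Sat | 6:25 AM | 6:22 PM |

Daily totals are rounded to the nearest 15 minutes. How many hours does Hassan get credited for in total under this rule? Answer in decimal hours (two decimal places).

18.75 hours

Fri: 7:11 AM–1:53 PM = 6 h 42 min → rounds to 6 h 45 min
Sat: 6:25 AM–6:22 PM = 11 h 57 min → rounds to 12 h 0 min
Total credited: 18 h 45 min.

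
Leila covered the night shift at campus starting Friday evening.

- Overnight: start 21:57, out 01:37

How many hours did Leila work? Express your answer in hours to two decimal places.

Overnight: 21:57 → midnight = 2 h 3 min; midnight → 01:37 = 1 h 37 min; span 3 h 40 min

3.67 hours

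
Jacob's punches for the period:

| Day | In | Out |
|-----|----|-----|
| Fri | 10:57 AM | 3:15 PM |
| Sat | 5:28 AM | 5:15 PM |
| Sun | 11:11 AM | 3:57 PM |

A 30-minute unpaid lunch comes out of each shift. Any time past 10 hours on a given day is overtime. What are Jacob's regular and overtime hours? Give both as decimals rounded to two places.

Regular 18.07 hours, overtime 1.28 hours

Fri: 10:57 AM–3:15 PM = 4 h 18 min; less 30 min break → 3 h 48 min
Sat: 5:28 AM–5:15 PM = 11 h 47 min; less 30 min break → 11 h 17 min
Sun: 11:11 AM–3:57 PM = 4 h 46 min; less 30 min break → 4 h 16 min
Fri reg 3 h 48 min / OT 0 h 0 min; Sat reg 10 h 0 min / OT 1 h 17 min; Sun reg 4 h 16 min / OT 0 h 0 min.
Totals: regular 18 h 4 min, overtime 1 h 17 min.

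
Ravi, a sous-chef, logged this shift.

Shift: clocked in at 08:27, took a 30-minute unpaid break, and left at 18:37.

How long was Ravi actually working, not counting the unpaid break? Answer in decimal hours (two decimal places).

9.67 hours

Shift: 08:27–18:37 = 10 h 10 min; less 30 min break → 9 h 40 min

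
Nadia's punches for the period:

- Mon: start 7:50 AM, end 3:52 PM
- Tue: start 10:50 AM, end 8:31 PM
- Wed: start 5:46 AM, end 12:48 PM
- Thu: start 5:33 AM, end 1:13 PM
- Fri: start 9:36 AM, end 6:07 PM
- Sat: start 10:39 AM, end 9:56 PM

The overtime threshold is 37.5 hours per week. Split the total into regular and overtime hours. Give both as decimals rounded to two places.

Mon: 7:50 AM–3:52 PM = 8 h 2 min
Tue: 10:50 AM–8:31 PM = 9 h 41 min
Wed: 5:46 AM–12:48 PM = 7 h 2 min
Thu: 5:33 AM–1:13 PM = 7 h 40 min
Fri: 9:36 AM–6:07 PM = 8 h 31 min
Sat: 10:39 AM–9:56 PM = 11 h 17 min
Total worked: 52 h 13 min = 52.22 h.
Threshold 37.5 h → overtime 14 h 43 min, regular 37 h 30 min.

Regular 37.50 hours, overtime 14.72 hours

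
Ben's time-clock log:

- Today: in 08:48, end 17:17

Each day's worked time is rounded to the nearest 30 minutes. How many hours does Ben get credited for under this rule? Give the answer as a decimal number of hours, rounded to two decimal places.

Today: 08:48–17:17 = 8 h 29 min → rounds to 8 h 30 min

8.50 hours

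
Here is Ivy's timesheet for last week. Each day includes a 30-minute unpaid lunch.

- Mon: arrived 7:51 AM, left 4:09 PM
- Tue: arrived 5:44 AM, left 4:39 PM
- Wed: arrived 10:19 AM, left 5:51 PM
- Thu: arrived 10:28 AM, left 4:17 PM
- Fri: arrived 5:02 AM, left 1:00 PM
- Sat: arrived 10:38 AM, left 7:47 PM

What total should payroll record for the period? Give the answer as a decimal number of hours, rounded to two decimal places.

46.68 hours

Mon: 7:51 AM–4:09 PM = 8 h 18 min; less 30 min break → 7 h 48 min
Tue: 5:44 AM–4:39 PM = 10 h 55 min; less 30 min break → 10 h 25 min
Wed: 10:19 AM–5:51 PM = 7 h 32 min; less 30 min break → 7 h 2 min
Thu: 10:28 AM–4:17 PM = 5 h 49 min; less 30 min break → 5 h 19 min
Fri: 5:02 AM–1:00 PM = 7 h 58 min; less 30 min break → 7 h 28 min
Sat: 10:38 AM–7:47 PM = 9 h 9 min; less 30 min break → 8 h 39 min
Total: 7 h 48 min + 10 h 25 min + 7 h 2 min + 5 h 19 min + 7 h 28 min + 8 h 39 min = 46 h 41 min.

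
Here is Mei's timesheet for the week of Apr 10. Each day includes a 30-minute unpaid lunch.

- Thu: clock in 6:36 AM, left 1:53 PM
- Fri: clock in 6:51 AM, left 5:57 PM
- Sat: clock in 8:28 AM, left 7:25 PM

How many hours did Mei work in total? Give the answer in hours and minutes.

27 h 50 min

Thu: 6:36 AM–1:53 PM = 7 h 17 min; less 30 min break → 6 h 47 min
Fri: 6:51 AM–5:57 PM = 11 h 6 min; less 30 min break → 10 h 36 min
Sat: 8:28 AM–7:25 PM = 10 h 57 min; less 30 min break → 10 h 27 min
Total: 6 h 47 min + 10 h 36 min + 10 h 27 min = 27 h 50 min.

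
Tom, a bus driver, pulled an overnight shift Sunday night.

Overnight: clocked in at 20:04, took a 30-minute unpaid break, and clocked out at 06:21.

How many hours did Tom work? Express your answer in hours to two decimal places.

9.78 hours

Overnight: 20:04 → midnight = 3 h 56 min; midnight → 06:21 = 6 h 21 min; span 10 h 17 min; less 30 min break → 9 h 47 min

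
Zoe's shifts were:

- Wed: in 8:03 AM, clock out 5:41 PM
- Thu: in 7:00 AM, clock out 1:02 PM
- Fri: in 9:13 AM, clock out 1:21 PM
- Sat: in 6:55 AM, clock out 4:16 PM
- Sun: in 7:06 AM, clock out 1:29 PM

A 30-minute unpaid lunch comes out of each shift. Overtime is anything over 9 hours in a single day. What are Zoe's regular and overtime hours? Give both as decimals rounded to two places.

Wed: 8:03 AM–5:41 PM = 9 h 38 min; less 30 min break → 9 h 8 min
Thu: 7:00 AM–1:02 PM = 6 h 2 min; less 30 min break → 5 h 32 min
Fri: 9:13 AM–1:21 PM = 4 h 8 min; less 30 min break → 3 h 38 min
Sat: 6:55 AM–4:16 PM = 9 h 21 min; less 30 min break → 8 h 51 min
Sun: 7:06 AM–1:29 PM = 6 h 23 min; less 30 min break → 5 h 53 min
Wed reg 9 h 0 min / OT 0 h 8 min; Thu reg 5 h 32 min / OT 0 h 0 min; Fri reg 3 h 38 min / OT 0 h 0 min; Sat reg 8 h 51 min / OT 0 h 0 min; Sun reg 5 h 53 min / OT 0 h 0 min.
Totals: regular 32 h 54 min, overtime 0 h 8 min.

Regular 32.90 hours, overtime 0.13 hours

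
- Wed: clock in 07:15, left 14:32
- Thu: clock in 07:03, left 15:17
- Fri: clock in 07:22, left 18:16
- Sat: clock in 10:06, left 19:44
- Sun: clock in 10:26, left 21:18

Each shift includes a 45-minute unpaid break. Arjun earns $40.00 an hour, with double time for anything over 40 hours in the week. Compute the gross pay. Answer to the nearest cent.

$1853.33

Wed: 07:15–14:32 = 7 h 17 min; less 45 min break → 6 h 32 min
Thu: 07:03–15:17 = 8 h 14 min; less 45 min break → 7 h 29 min
Fri: 07:22–18:16 = 10 h 54 min; less 45 min break → 10 h 9 min
Sat: 10:06–19:44 = 9 h 38 min; less 45 min break → 8 h 53 min
Sun: 10:26–21:18 = 10 h 52 min; less 45 min break → 10 h 7 min
Total worked: 43 h 10 min = 2590 min.
Regular 40 h 0 min = 2400 min at $40.00/h; overtime 3 h 10 min = 190 min at $80.00/h.
Pay = (2400 × $40.00 + 190 × $80.00) ÷ 60 = $1853.33.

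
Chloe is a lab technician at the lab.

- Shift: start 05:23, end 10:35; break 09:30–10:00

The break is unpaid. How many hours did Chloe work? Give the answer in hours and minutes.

Shift: 05:23–10:35 = 5 h 12 min; less 30 min break → 4 h 42 min

4 h 42 min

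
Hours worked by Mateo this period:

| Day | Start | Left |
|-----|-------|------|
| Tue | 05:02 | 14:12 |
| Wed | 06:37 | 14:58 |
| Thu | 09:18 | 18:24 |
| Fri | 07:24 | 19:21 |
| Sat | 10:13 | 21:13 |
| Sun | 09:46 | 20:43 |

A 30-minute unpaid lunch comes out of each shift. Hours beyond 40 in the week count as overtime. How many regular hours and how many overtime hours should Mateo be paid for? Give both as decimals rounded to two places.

Regular 40.00 hours, overtime 17.52 hours

Tue: 05:02–14:12 = 9 h 10 min; less 30 min break → 8 h 40 min
Wed: 06:37–14:58 = 8 h 21 min; less 30 min break → 7 h 51 min
Thu: 09:18–18:24 = 9 h 6 min; less 30 min break → 8 h 36 min
Fri: 07:24–19:21 = 11 h 57 min; less 30 min break → 11 h 27 min
Sat: 10:13–21:13 = 11 h 0 min; less 30 min break → 10 h 30 min
Sun: 09:46–20:43 = 10 h 57 min; less 30 min break → 10 h 27 min
Total worked: 57 h 31 min = 57.52 h.
Threshold 40 h → overtime 17 h 31 min, regular 40 h 0 min.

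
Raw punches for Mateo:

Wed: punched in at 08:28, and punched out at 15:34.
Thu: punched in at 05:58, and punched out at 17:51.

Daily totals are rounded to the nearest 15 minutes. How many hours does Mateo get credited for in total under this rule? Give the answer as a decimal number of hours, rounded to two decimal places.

Wed: 08:28–15:34 = 7 h 6 min → rounds to 7 h 0 min
Thu: 05:58–17:51 = 11 h 53 min → rounds to 12 h 0 min
Total credited: 19 h 0 min.

19.00 hours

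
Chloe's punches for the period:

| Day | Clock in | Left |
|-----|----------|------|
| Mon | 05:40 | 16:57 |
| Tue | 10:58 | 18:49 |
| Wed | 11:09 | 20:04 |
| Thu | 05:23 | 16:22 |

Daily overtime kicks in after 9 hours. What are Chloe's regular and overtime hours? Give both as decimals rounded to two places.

Regular 34.77 hours, overtime 4.27 hours

Mon: 05:40–16:57 = 11 h 17 min
Tue: 10:58–18:49 = 7 h 51 min
Wed: 11:09–20:04 = 8 h 55 min
Thu: 05:23–16:22 = 10 h 59 min
Mon reg 9 h 0 min / OT 2 h 17 min; Tue reg 7 h 51 min / OT 0 h 0 min; Wed reg 8 h 55 min / OT 0 h 0 min; Thu reg 9 h 0 min / OT 1 h 59 min.
Totals: regular 34 h 46 min, overtime 4 h 16 min.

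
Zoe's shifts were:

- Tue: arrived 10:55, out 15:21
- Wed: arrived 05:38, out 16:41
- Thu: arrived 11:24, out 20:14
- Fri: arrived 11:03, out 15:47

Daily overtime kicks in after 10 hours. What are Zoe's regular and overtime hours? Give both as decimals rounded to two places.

Tue: 10:55–15:21 = 4 h 26 min
Wed: 05:38–16:41 = 11 h 3 min
Thu: 11:24–20:14 = 8 h 50 min
Fri: 11:03–15:47 = 4 h 44 min
Tue reg 4 h 26 min / OT 0 h 0 min; Wed reg 10 h 0 min / OT 1 h 3 min; Thu reg 8 h 50 min / OT 0 h 0 min; Fri reg 4 h 44 min / OT 0 h 0 min.
Totals: regular 28 h 0 min, overtime 1 h 3 min.

Regular 28.00 hours, overtime 1.05 hours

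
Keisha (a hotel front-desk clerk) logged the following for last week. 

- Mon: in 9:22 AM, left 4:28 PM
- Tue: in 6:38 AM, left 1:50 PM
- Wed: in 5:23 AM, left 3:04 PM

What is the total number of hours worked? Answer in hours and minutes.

Mon: 9:22 AM–4:28 PM = 7 h 6 min
Tue: 6:38 AM–1:50 PM = 7 h 12 min
Wed: 5:23 AM–3:04 PM = 9 h 41 min
Total: 7 h 6 min + 7 h 12 min + 9 h 41 min = 23 h 59 min.

23 h 59 min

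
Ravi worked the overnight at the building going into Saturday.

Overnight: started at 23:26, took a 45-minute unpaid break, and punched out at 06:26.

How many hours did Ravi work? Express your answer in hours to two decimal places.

Overnight: 23:26 → midnight = 0 h 34 min; midnight → 06:26 = 6 h 26 min; span 7 h 0 min; less 45 min break → 6 h 15 min

6.25 hours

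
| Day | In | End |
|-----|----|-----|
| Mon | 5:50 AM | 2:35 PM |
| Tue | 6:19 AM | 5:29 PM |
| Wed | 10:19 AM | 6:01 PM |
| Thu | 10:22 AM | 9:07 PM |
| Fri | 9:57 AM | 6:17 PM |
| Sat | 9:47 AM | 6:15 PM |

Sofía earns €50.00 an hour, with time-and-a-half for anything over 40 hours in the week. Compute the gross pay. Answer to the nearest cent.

Mon: 5:50 AM–2:35 PM = 8 h 45 min
Tue: 6:19 AM–5:29 PM = 11 h 10 min
Wed: 10:19 AM–6:01 PM = 7 h 42 min
Thu: 10:22 AM–9:07 PM = 10 h 45 min
Fri: 9:57 AM–6:17 PM = 8 h 20 min
Sat: 9:47 AM–6:15 PM = 8 h 28 min
Total worked: 55 h 10 min = 3310 min.
Regular 40 h 0 min = 2400 min at €50.00/h; overtime 15 h 10 min = 910 min at €75.00/h.
Pay = (2400 × €50.00 + 910 × €75.00) ÷ 60 = €3137.50.

€3137.50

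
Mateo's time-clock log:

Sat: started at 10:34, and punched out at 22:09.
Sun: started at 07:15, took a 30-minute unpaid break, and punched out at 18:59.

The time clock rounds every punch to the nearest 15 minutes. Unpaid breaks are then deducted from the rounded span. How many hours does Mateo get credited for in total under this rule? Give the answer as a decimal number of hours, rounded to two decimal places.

23.00 hours

Sat: in 10:34→10:30, out 22:09→22:15; 11 h 45 min
Sun: in 07:15→07:15, out 18:59→19:00; 11 h 45 min − 30 min = 11 h 15 min
Total credited: 23 h 0 min.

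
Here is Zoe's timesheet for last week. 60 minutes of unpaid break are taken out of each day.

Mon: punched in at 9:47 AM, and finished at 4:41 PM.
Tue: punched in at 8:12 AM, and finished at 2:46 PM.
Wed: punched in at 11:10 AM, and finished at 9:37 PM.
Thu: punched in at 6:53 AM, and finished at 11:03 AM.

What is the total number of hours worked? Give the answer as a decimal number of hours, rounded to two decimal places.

24.08 hours

Mon: 9:47 AM–4:41 PM = 6 h 54 min; less 60 min break → 5 h 54 min
Tue: 8:12 AM–2:46 PM = 6 h 34 min; less 60 min break → 5 h 34 min
Wed: 11:10 AM–9:37 PM = 10 h 27 min; less 60 min break → 9 h 27 min
Thu: 6:53 AM–11:03 AM = 4 h 10 min; less 60 min break → 3 h 10 min
Total: 5 h 54 min + 5 h 34 min + 9 h 27 min + 3 h 10 min = 24 h 5 min.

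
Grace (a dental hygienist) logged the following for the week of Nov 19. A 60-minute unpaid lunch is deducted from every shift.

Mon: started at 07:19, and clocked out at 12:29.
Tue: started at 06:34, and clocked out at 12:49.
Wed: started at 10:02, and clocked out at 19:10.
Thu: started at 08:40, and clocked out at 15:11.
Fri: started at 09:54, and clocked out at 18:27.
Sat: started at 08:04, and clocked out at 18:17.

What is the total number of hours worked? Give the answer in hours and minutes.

Mon: 07:19–12:29 = 5 h 10 min; less 60 min break → 4 h 10 min
Tue: 06:34–12:49 = 6 h 15 min; less 60 min break → 5 h 15 min
Wed: 10:02–19:10 = 9 h 8 min; less 60 min break → 8 h 8 min
Thu: 08:40–15:11 = 6 h 31 min; less 60 min break → 5 h 31 min
Fri: 09:54–18:27 = 8 h 33 min; less 60 min break → 7 h 33 min
Sat: 08:04–18:17 = 10 h 13 min; less 60 min break → 9 h 13 min
Total: 4 h 10 min + 5 h 15 min + 8 h 8 min + 5 h 31 min + 7 h 33 min + 9 h 13 min = 39 h 50 min.

39 h 50 min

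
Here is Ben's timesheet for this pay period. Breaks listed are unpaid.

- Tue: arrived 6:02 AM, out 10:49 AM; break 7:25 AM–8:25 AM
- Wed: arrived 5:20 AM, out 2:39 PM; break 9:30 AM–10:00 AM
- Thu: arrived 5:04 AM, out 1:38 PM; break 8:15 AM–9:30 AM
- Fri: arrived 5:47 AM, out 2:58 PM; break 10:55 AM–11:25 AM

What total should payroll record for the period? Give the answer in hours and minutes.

28 h 36 min

Tue: 6:02 AM–10:49 AM = 4 h 47 min; less 60 min break → 3 h 47 min
Wed: 5:20 AM–2:39 PM = 9 h 19 min; less 30 min break → 8 h 49 min
Thu: 5:04 AM–1:38 PM = 8 h 34 min; less 75 min break → 7 h 19 min
Fri: 5:47 AM–2:58 PM = 9 h 11 min; less 30 min break → 8 h 41 min
Total: 3 h 47 min + 8 h 49 min + 7 h 19 min + 8 h 41 min = 28 h 36 min.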